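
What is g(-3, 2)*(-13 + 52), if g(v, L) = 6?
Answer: 234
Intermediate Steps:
g(-3, 2)*(-13 + 52) = 6*(-13 + 52) = 6*39 = 234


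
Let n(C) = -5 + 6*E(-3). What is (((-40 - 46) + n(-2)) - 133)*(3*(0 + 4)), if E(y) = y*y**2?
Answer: -4632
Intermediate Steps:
E(y) = y**3
n(C) = -167 (n(C) = -5 + 6*(-3)**3 = -5 + 6*(-27) = -5 - 162 = -167)
(((-40 - 46) + n(-2)) - 133)*(3*(0 + 4)) = (((-40 - 46) - 167) - 133)*(3*(0 + 4)) = ((-86 - 167) - 133)*(3*4) = (-253 - 133)*12 = -386*12 = -4632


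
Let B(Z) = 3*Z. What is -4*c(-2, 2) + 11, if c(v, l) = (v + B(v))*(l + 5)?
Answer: 235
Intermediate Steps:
c(v, l) = 4*v*(5 + l) (c(v, l) = (v + 3*v)*(l + 5) = (4*v)*(5 + l) = 4*v*(5 + l))
-4*c(-2, 2) + 11 = -16*(-2)*(5 + 2) + 11 = -16*(-2)*7 + 11 = -4*(-56) + 11 = 224 + 11 = 235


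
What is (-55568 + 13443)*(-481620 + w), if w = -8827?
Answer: 20660079875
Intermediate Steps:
(-55568 + 13443)*(-481620 + w) = (-55568 + 13443)*(-481620 - 8827) = -42125*(-490447) = 20660079875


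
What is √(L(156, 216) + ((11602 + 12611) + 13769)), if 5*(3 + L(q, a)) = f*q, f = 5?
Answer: √38135 ≈ 195.28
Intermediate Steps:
L(q, a) = -3 + q (L(q, a) = -3 + (5*q)/5 = -3 + q)
√(L(156, 216) + ((11602 + 12611) + 13769)) = √((-3 + 156) + ((11602 + 12611) + 13769)) = √(153 + (24213 + 13769)) = √(153 + 37982) = √38135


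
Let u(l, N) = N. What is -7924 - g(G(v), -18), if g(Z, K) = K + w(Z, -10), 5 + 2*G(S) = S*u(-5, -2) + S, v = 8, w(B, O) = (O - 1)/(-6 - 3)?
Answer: -71165/9 ≈ -7907.2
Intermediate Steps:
w(B, O) = 1/9 - O/9 (w(B, O) = (-1 + O)/(-9) = (-1 + O)*(-1/9) = 1/9 - O/9)
G(S) = -5/2 - S/2 (G(S) = -5/2 + (S*(-2) + S)/2 = -5/2 + (-2*S + S)/2 = -5/2 + (-S)/2 = -5/2 - S/2)
g(Z, K) = 11/9 + K (g(Z, K) = K + (1/9 - 1/9*(-10)) = K + (1/9 + 10/9) = K + 11/9 = 11/9 + K)
-7924 - g(G(v), -18) = -7924 - (11/9 - 18) = -7924 - 1*(-151/9) = -7924 + 151/9 = -71165/9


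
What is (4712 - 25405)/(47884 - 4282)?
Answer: -20693/43602 ≈ -0.47459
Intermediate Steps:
(4712 - 25405)/(47884 - 4282) = -20693/43602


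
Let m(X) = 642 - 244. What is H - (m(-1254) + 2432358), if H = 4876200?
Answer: 2443444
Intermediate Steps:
m(X) = 398
H - (m(-1254) + 2432358) = 4876200 - (398 + 2432358) = 4876200 - 1*2432756 = 4876200 - 2432756 = 2443444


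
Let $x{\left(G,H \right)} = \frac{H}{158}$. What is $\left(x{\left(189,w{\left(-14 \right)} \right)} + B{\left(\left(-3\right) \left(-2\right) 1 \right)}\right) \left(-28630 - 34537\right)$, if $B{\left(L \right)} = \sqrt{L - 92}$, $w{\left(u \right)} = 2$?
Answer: $- \frac{63167}{79} - 63167 i \sqrt{86} \approx -799.58 - 5.8579 \cdot 10^{5} i$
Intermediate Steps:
$x{\left(G,H \right)} = \frac{H}{158}$ ($x{\left(G,H \right)} = H \frac{1}{158} = \frac{H}{158}$)
$B{\left(L \right)} = \sqrt{-92 + L}$
$\left(x{\left(189,w{\left(-14 \right)} \right)} + B{\left(\left(-3\right) \left(-2\right) 1 \right)}\right) \left(-28630 - 34537\right) = \left(\frac{1}{158} \cdot 2 + \sqrt{-92 + \left(-3\right) \left(-2\right) 1}\right) \left(-28630 - 34537\right) = \left(\frac{1}{79} + \sqrt{-92 + 6 \cdot 1}\right) \left(-63167\right) = \left(\frac{1}{79} + \sqrt{-92 + 6}\right) \left(-63167\right) = \left(\frac{1}{79} + \sqrt{-86}\right) \left(-63167\right) = \left(\frac{1}{79} + i \sqrt{86}\right) \left(-63167\right) = - \frac{63167}{79} - 63167 i \sqrt{86}$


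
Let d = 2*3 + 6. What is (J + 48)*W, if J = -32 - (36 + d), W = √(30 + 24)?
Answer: -96*√6 ≈ -235.15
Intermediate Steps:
W = 3*√6 (W = √54 = 3*√6 ≈ 7.3485)
d = 12 (d = 6 + 6 = 12)
J = -80 (J = -32 - (36 + 12) = -32 - 1*48 = -32 - 48 = -80)
(J + 48)*W = (-80 + 48)*(3*√6) = -96*√6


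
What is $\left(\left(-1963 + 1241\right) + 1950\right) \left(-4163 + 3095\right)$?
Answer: $-1311504$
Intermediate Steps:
$\left(\left(-1963 + 1241\right) + 1950\right) \left(-4163 + 3095\right) = \left(-722 + 1950\right) \left(-1068\right) = 1228 \left(-1068\right) = -1311504$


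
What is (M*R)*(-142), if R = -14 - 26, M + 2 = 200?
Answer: 1124640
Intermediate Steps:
M = 198 (M = -2 + 200 = 198)
R = -40
(M*R)*(-142) = (198*(-40))*(-142) = -7920*(-142) = 1124640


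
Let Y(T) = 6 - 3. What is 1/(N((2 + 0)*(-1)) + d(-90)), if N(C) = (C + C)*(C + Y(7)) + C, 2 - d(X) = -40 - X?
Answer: -1/54 ≈ -0.018519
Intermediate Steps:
d(X) = 42 + X (d(X) = 2 - (-40 - X) = 2 + (40 + X) = 42 + X)
Y(T) = 3
N(C) = C + 2*C*(3 + C) (N(C) = (C + C)*(C + 3) + C = (2*C)*(3 + C) + C = 2*C*(3 + C) + C = C + 2*C*(3 + C))
1/(N((2 + 0)*(-1)) + d(-90)) = 1/(((2 + 0)*(-1))*(7 + 2*((2 + 0)*(-1))) + (42 - 90)) = 1/((2*(-1))*(7 + 2*(2*(-1))) - 48) = 1/(-2*(7 + 2*(-2)) - 48) = 1/(-2*(7 - 4) - 48) = 1/(-2*3 - 48) = 1/(-6 - 48) = 1/(-54) = -1/54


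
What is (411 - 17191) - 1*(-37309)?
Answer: 20529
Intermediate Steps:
(411 - 17191) - 1*(-37309) = -16780 + 37309 = 20529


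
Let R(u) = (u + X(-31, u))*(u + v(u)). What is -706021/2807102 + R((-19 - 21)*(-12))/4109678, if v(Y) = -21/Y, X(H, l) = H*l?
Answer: -11151219760489/5768142666578 ≈ -1.9332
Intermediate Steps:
R(u) = -30*u*(u - 21/u) (R(u) = (u - 31*u)*(u - 21/u) = (-30*u)*(u - 21/u) = -30*u*(u - 21/u))
-706021/2807102 + R((-19 - 21)*(-12))/4109678 = -706021/2807102 + (630 - 30*144*(-19 - 21)**2)/4109678 = -706021*1/2807102 + (630 - 30*(-40*(-12))**2)*(1/4109678) = -706021/2807102 + (630 - 30*480**2)*(1/4109678) = -706021/2807102 + (630 - 30*230400)*(1/4109678) = -706021/2807102 + (630 - 6912000)*(1/4109678) = -706021/2807102 - 6911370*1/4109678 = -706021/2807102 - 3455685/2054839 = -11151219760489/5768142666578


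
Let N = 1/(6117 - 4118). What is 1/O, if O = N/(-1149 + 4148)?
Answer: 5995001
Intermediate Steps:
N = 1/1999 ≈ 0.00050025
O = 1/5995001 (O = 1/(1999*(-1149 + 4148)) = (1/1999)/2999 = (1/1999)*(1/2999) = 1/5995001 ≈ 1.6681e-7)
1/O = 1/(1/5995001) = 5995001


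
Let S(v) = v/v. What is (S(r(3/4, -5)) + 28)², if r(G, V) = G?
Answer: 841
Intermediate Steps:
S(v) = 1
(S(r(3/4, -5)) + 28)² = (1 + 28)² = 29² = 841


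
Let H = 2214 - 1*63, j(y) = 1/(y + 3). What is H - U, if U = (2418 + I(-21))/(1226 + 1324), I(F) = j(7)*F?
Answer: 18275447/8500 ≈ 2150.1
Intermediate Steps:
j(y) = 1/(3 + y)
I(F) = F/10 (I(F) = F/(3 + 7) = F/10)
U = 8053/8500 (U = (2418 + (1/10)*(-21))/(1226 + 1324) = (2418 - 21/10)/2550 = (24159/10)*(1/2550) = 8053/8500 ≈ 0.94741)
H = 2151 (H = 2214 - 63 = 2151)
H - U = 2151 - 1*8053/8500 = 2151 - 8053/8500 = 18275447/8500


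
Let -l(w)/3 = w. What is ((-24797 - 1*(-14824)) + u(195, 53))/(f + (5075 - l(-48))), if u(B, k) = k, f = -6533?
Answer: 4960/801 ≈ 6.1923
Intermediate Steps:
l(w) = -3*w
((-24797 - 1*(-14824)) + u(195, 53))/(f + (5075 - l(-48))) = ((-24797 - 1*(-14824)) + 53)/(-6533 + (5075 - (-3)*(-48))) = ((-24797 + 14824) + 53)/(-6533 + (5075 - 1*144)) = (-9973 + 53)/(-6533 + (5075 - 144)) = -9920/(-6533 + 4931) = -9920/(-1602) = -9920*(-1/1602) = 4960/801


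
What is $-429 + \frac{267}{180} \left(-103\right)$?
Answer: $- \frac{34907}{60} \approx -581.78$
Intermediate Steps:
$-429 + \frac{267}{180} \left(-103\right) = -429 + 267 \cdot \frac{1}{180} \left(-103\right) = -429 + \frac{89}{60} \left(-103\right) = -429 - \frac{9167}{60} = - \frac{34907}{60}$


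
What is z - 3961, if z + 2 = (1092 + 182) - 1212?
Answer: -3901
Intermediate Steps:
z = 60 (z = -2 + ((1092 + 182) - 1212) = -2 + (1274 - 1212) = -2 + 62 = 60)
z - 3961 = 60 - 3961 = -3901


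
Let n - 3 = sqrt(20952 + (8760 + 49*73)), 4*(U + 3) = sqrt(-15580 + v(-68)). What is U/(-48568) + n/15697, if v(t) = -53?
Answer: 192795/762371896 + sqrt(33289)/15697 - 9*I*sqrt(193)/194272 ≈ 0.011876 - 0.00064359*I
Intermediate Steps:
U = -3 + 9*I*sqrt(193)/4 (U = -3 + sqrt(-15580 - 53)/4 = -3 + sqrt(-15633)/4 = -3 + (9*I*sqrt(193))/4 = -3 + 9*I*sqrt(193)/4 ≈ -3.0 + 31.258*I)
n = 3 + sqrt(33289) (n = 3 + sqrt(20952 + (8760 + 49*73)) = 3 + sqrt(20952 + (8760 + 3577)) = 3 + sqrt(20952 + 12337) = 3 + sqrt(33289) ≈ 185.45)
U/(-48568) + n/15697 = (-3 + 9*I*sqrt(193)/4)/(-48568) + (3 + sqrt(33289))/15697 = (-3 + 9*I*sqrt(193)/4)*(-1/48568) + (3 + sqrt(33289))*(1/15697) = (3/48568 - 9*I*sqrt(193)/194272) + (3/15697 + sqrt(33289)/15697) = 192795/762371896 + sqrt(33289)/15697 - 9*I*sqrt(193)/194272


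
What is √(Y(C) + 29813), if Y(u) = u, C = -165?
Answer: 4*√1853 ≈ 172.19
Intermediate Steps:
√(Y(C) + 29813) = √(-165 + 29813) = √29648 = 4*√1853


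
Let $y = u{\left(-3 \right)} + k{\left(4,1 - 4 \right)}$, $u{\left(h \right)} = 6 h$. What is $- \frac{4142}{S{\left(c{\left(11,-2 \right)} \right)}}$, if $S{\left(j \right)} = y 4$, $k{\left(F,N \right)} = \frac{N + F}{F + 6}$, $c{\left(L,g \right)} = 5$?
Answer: $\frac{10355}{179} \approx 57.849$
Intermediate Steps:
$k{\left(F,N \right)} = \frac{F + N}{6 + F}$
$y = - \frac{179}{10}$ ($y = 6 \left(-3\right) + \frac{4 + \left(1 - 4\right)}{6 + 4} = -18 + \frac{4 + \left(1 - 4\right)}{10} = -18 + \frac{4 - 3}{10} = -18 + \frac{1}{10} \cdot 1 = -18 + \frac{1}{10} = - \frac{179}{10} \approx -17.9$)
$S{\left(j \right)} = - \frac{358}{5}$ ($S{\left(j \right)} = \left(- \frac{179}{10}\right) 4 = - \frac{358}{5}$)
$- \frac{4142}{S{\left(c{\left(11,-2 \right)} \right)}} = - \frac{4142}{- \frac{358}{5}} = \left(-4142\right) \left(- \frac{5}{358}\right) = \frac{10355}{179}$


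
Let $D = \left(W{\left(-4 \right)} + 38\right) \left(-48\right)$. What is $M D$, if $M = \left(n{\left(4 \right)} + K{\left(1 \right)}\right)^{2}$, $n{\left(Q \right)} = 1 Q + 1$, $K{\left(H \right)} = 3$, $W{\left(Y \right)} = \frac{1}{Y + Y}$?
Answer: $-116352$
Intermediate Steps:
$W{\left(Y \right)} = \frac{1}{2 Y}$
$n{\left(Q \right)} = 1 + Q$ ($n{\left(Q \right)} = Q + 1 = 1 + Q$)
$M = 64$ ($M = \left(\left(1 + 4\right) + 3\right)^{2} = \left(5 + 3\right)^{2} = 8^{2} = 64$)
$D = -1818$ ($D = \left(\frac{1}{2 \left(-4\right)} + 38\right) \left(-48\right) = \left(\frac{1}{2} \left(- \frac{1}{4}\right) + 38\right) \left(-48\right) = \left(- \frac{1}{8} + 38\right) \left(-48\right) = \frac{303}{8} \left(-48\right) = -1818$)
$M D = 64 \left(-1818\right) = -116352$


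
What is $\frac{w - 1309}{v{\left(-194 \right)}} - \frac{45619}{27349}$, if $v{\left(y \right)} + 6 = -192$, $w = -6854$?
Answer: $\frac{3400275}{85954} \approx 39.559$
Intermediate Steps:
$v{\left(y \right)} = -198$ ($v{\left(y \right)} = -6 - 192 = -198$)
$\frac{w - 1309}{v{\left(-194 \right)}} - \frac{45619}{27349} = \frac{-6854 - 1309}{-198} - \frac{45619}{27349} = \left(-6854 - 1309\right) \left(- \frac{1}{198}\right) - \frac{6517}{3907} = \left(-8163\right) \left(- \frac{1}{198}\right) - \frac{6517}{3907} = \frac{907}{22} - \frac{6517}{3907} = \frac{3400275}{85954}$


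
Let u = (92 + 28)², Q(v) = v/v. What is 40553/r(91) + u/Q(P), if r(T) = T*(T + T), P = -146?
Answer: 238533353/16562 ≈ 14402.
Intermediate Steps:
r(T) = 2*T² (r(T) = T*(2*T) = 2*T²)
Q(v) = 1
u = 14400 (u = 120² = 14400)
40553/r(91) + u/Q(P) = 40553/((2*91²)) + 14400/1 = 40553/((2*8281)) + 14400*1 = 40553/16562 + 14400 = 238533353/16562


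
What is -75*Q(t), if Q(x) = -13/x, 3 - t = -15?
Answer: 325/6 ≈ 54.167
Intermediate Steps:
t = 18 (t = 3 - 1*(-15) = 3 + 15 = 18)
-75*Q(t) = -(-975)/18 = -75*(-13/18) = 325/6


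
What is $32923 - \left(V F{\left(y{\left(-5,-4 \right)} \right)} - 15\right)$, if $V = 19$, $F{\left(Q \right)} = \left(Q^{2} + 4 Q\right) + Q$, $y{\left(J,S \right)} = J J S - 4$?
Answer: $-162686$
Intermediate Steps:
$y{\left(J,S \right)} = -4 + S J^{2}$ ($y{\left(J,S \right)} = J^{2} S - 4 = S J^{2} - 4 = -4 + S J^{2}$)
$F{\left(Q \right)} = Q^{2} + 5 Q$
$32923 - \left(V F{\left(y{\left(-5,-4 \right)} \right)} - 15\right) = 32923 - \left(19 \left(-4 - 4 \left(-5\right)^{2}\right) \left(5 - \left(4 + 4 \left(-5\right)^{2}\right)\right) - 15\right) = 32923 - \left(19 \left(-4 - 100\right) \left(5 - 104\right) - 15\right) = 32923 - \left(19 \left(- 104 \left(5 - 104\right)\right) - 15\right) = 32923 - \left(19 \left(\left(-104\right) \left(-99\right)\right) - 15\right) = 32923 - \left(19 \cdot 10296 - 15\right) = 32923 - \left(195624 - 15\right) = 32923 - 195609 = -162686$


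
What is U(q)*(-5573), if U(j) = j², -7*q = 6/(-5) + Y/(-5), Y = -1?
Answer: -5573/49 ≈ -113.73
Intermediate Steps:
q = ⅐ (q = -(6/(-5) - 1/(-5))/7 = -(6*(-⅕) - 1*(-⅕))/7 = -(-6/5 + ⅕)/7 = -⅐*(-1) = ⅐ ≈ 0.14286)
U(q)*(-5573) = (⅐)²*(-5573) = (1/49)*(-5573) = -5573/49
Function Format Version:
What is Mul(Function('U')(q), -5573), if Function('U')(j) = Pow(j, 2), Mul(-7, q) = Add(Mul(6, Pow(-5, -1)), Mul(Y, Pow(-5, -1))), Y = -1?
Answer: Rational(-5573, 49) ≈ -113.73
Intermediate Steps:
q = Rational(1, 7) (q = Mul(Rational(-1, 7), Add(Mul(6, Pow(-5, -1)), Mul(-1, Pow(-5, -1)))) = Mul(Rational(-1, 7), Add(Mul(6, Rational(-1, 5)), Mul(-1, Rational(-1, 5)))) = Mul(Rational(-1, 7), Add(Rational(-6, 5), Rational(1, 5))) = Mul(Rational(-1, 7), -1) = Rational(1, 7) ≈ 0.14286)
Mul(Function('U')(q), -5573) = Mul(Pow(Rational(1, 7), 2), -5573) = Mul(Rational(1, 49), -5573) = Rational(-5573, 49)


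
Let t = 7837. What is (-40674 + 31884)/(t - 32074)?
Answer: 2930/8079 ≈ 0.36267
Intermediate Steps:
(-40674 + 31884)/(t - 32074) = (-40674 + 31884)/(7837 - 32074) = -8790/(-24237) = -8790*(-1/24237) = 2930/8079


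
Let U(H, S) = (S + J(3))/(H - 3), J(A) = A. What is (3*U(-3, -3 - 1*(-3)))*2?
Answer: -3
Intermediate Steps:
U(H, S) = (3 + S)/(-3 + H) (U(H, S) = (S + 3)/(H - 3) = (3 + S)/(-3 + H))
(3*U(-3, -3 - 1*(-3)))*2 = (3*((3 + (-3 - 1*(-3)))/(-3 - 3)))*2 = (3*((3 + (-3 + 3))/(-6)))*2 = (3*(-(3 + 0)/6))*2 = (3*(-⅙*3))*2 = (3*(-½))*2 = -3/2*2 = -3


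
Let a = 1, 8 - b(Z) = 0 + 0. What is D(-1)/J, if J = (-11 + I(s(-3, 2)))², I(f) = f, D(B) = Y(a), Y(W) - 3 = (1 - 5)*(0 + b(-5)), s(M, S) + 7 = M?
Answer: -29/441 ≈ -0.065760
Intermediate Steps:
s(M, S) = -7 + M
b(Z) = 8 (b(Z) = 8 - (0 + 0) = 8 - 1*0 = 8 + 0 = 8)
Y(W) = -29 (Y(W) = 3 + (1 - 5)*(0 + 8) = 3 - 4*8 = 3 - 32 = -29)
D(B) = -29
J = 441 (J = (-11 + (-7 - 3))² = (-11 - 10)² = (-21)² = 441)
D(-1)/J = -29/441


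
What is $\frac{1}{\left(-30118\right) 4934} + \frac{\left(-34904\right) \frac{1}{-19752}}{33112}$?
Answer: $\frac{162067424357}{3037188774900984} \approx 5.3361 \cdot 10^{-5}$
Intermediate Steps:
$\frac{1}{\left(-30118\right) 4934} + \frac{\left(-34904\right) \frac{1}{-19752}}{33112} = \left(- \frac{1}{30118}\right) \frac{1}{4934} + \left(-34904\right) \left(- \frac{1}{19752}\right) \frac{1}{33112} = - \frac{1}{148602212} + \frac{4363}{2469} \cdot \frac{1}{33112} = - \frac{1}{148602212} + \frac{4363}{81753528} = \frac{162067424357}{3037188774900984}$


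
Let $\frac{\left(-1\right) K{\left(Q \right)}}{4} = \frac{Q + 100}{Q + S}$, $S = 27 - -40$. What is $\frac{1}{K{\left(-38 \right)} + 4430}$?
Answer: $\frac{29}{128222} \approx 0.00022617$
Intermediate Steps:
$S = 67$ ($S = 27 + 40 = 67$)
$K{\left(Q \right)} = - \frac{4 \left(100 + Q\right)}{67 + Q}$ ($K{\left(Q \right)} = - 4 \frac{Q + 100}{Q + 67} = - 4 \frac{100 + Q}{67 + Q} = - \frac{4 \left(100 + Q\right)}{67 + Q}$)
$\frac{1}{K{\left(-38 \right)} + 4430} = \frac{1}{\frac{4 \left(-100 - -38\right)}{67 - 38} + 4430} = \frac{1}{\frac{4 \left(-100 + 38\right)}{29} + 4430} = \frac{1}{4 \cdot \frac{1}{29} \left(-62\right) + 4430} = \frac{1}{- \frac{248}{29} + 4430} = \frac{1}{\frac{128222}{29}} = \frac{29}{128222}$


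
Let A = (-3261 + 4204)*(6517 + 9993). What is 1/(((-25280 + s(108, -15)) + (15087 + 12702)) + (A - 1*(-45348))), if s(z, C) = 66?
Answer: 1/15616853 ≈ 6.4033e-8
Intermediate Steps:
A = 15568930 (A = 943*16510 = 15568930)
1/(((-25280 + s(108, -15)) + (15087 + 12702)) + (A - 1*(-45348))) = 1/(((-25280 + 66) + (15087 + 12702)) + (15568930 - 1*(-45348))) = 1/((-25214 + 27789) + (15568930 + 45348)) = 1/(2575 + 15614278) = 1/15616853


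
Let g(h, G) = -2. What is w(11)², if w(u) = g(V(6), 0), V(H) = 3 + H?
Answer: 4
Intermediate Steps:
w(u) = -2
w(11)² = (-2)² = 4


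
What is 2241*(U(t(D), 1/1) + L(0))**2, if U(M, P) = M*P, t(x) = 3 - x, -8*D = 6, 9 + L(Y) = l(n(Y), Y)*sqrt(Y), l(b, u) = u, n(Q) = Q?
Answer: 988281/16 ≈ 61768.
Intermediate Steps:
L(Y) = -9 + Y**(3/2) (L(Y) = -9 + Y*sqrt(Y) = -9 + Y**(3/2))
D = -3/4 (D = -1/8*6 = -3/4 ≈ -0.75000)
2241*(U(t(D), 1/1) + L(0))**2 = 2241*((3 - 1*(-3/4))/1 + (-9 + 0**(3/2)))**2 = 2241*((3 + 3/4)*1 + (-9 + 0))**2 = 2241*((15/4)*1 - 9)**2 = 2241*(15/4 - 9)**2 = 2241*(-21/4)**2 = 2241*(441/16) = 988281/16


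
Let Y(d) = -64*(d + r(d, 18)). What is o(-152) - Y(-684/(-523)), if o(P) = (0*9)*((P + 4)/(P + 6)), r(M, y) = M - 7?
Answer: -146752/523 ≈ -280.60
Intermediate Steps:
r(M, y) = -7 + M
Y(d) = 448 - 128*d (Y(d) = -64*(d + (-7 + d)) = -64*(-7 + 2*d) = 448 - 128*d)
o(P) = 0 (o(P) = 0*((4 + P)/(6 + P)) = 0)
o(-152) - Y(-684/(-523)) = 0 - (448 - (-87552)/(-523)) = 0 - (448 - (-87552)*(-1)/523) = 0 - (448 - 128*684/523) = 0 - (448 - 87552/523) = 0 - 1*146752/523 = 0 - 146752/523 = -146752/523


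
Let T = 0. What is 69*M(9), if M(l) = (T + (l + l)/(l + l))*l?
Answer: 621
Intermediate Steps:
M(l) = l (M(l) = (0 + (l + l)/(l + l))*l = (0 + (2*l)/((2*l)))*l = (0 + (2*l)*(1/(2*l)))*l = (0 + 1)*l = 1*l = l)
69*M(9) = 69*9 = 621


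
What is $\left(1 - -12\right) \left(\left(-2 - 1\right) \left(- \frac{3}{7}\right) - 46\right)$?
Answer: $- \frac{4069}{7} \approx -581.29$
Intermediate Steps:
$\left(1 - -12\right) \left(\left(-2 - 1\right) \left(- \frac{3}{7}\right) - 46\right) = \left(1 + 12\right) \left(- 3 \left(\left(-3\right) \frac{1}{7}\right) - 46\right) = 13 \left(\left(-3\right) \left(- \frac{3}{7}\right) - 46\right) = 13 \left(\frac{9}{7} - 46\right) = 13 \left(- \frac{313}{7}\right) = - \frac{4069}{7}$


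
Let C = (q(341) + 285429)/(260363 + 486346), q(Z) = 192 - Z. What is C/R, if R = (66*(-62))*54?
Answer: -35660/20624849289 ≈ -1.7290e-6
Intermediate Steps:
C = 285280/746709 (C = ((192 - 1*341) + 285429)/(260363 + 486346) = ((192 - 341) + 285429)/746709 = (-149 + 285429)*(1/746709) = 285280*(1/746709) = 285280/746709 ≈ 0.38205)
R = -220968 (R = -4092*54 = -220968)
C/R = (285280/746709)/(-220968) = (285280/746709)*(-1/220968) = -35660/20624849289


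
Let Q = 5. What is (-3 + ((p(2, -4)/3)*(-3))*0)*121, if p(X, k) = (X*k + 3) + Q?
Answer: -363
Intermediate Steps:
p(X, k) = 8 + X*k (p(X, k) = (X*k + 3) + 5 = (3 + X*k) + 5 = 8 + X*k)
(-3 + ((p(2, -4)/3)*(-3))*0)*121 = (-3 + (((8 + 2*(-4))/3)*(-3))*0)*121 = (-3 + (((8 - 8)/3)*(-3))*0)*121 = (-3 + (((1/3)*0)*(-3))*0)*121 = (-3 + (0*(-3))*0)*121 = (-3 + 0*0)*121 = (-3 + 0)*121 = -3*121 = -363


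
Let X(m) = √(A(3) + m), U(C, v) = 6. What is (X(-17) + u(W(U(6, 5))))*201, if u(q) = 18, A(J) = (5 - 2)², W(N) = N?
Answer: 3618 + 402*I*√2 ≈ 3618.0 + 568.51*I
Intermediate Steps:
A(J) = 9 (A(J) = 3² = 9)
X(m) = √(9 + m)
(X(-17) + u(W(U(6, 5))))*201 = (√(9 - 17) + 18)*201 = (√(-8) + 18)*201 = (2*I*√2 + 18)*201 = (18 + 2*I*√2)*201 = 3618 + 402*I*√2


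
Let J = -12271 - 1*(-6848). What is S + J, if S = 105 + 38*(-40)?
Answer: -6838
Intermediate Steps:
J = -5423 (J = -12271 + 6848 = -5423)
S = -1415 (S = 105 - 1520 = -1415)
S + J = -1415 - 5423 = -6838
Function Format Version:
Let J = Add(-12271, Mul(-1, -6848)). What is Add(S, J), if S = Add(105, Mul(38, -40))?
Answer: -6838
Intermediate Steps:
J = -5423 (J = Add(-12271, 6848) = -5423)
S = -1415 (S = Add(105, -1520) = -1415)
Add(S, J) = Add(-1415, -5423) = -6838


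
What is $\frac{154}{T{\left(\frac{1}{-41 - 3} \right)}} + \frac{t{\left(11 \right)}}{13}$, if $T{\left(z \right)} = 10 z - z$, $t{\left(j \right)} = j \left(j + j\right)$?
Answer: $- \frac{85910}{117} \approx -734.27$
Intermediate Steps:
$t{\left(j \right)} = 2 j^{2}$ ($t{\left(j \right)} = j 2 j = 2 j^{2}$)
$T{\left(z \right)} = 9 z$
$\frac{154}{T{\left(\frac{1}{-41 - 3} \right)}} + \frac{t{\left(11 \right)}}{13} = \frac{154}{9 \frac{1}{-41 - 3}} + \frac{2 \cdot 11^{2}}{13} = \frac{154}{9 \frac{1}{-44}} + 2 \cdot 121 \cdot \frac{1}{13} = \frac{154}{9 \left(- \frac{1}{44}\right)} + 242 \cdot \frac{1}{13} = \frac{154}{- \frac{9}{44}} + \frac{242}{13} = 154 \left(- \frac{44}{9}\right) + \frac{242}{13} = - \frac{6776}{9} + \frac{242}{13} = - \frac{85910}{117}$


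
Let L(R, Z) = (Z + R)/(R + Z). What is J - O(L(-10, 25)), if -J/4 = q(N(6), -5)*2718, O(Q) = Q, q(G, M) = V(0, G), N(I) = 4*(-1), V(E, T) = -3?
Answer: 32615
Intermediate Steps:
N(I) = -4
L(R, Z) = 1 (L(R, Z) = (R + Z)/(R + Z) = 1)
q(G, M) = -3
J = 32616 (J = -(-12)*2718 = -4*(-8154) = 32616)
J - O(L(-10, 25)) = 32616 - 1*1 = 32616 - 1 = 32615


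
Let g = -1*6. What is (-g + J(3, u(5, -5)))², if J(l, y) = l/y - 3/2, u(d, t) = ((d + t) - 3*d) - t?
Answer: 441/25 ≈ 17.640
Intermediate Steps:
g = -6
u(d, t) = -2*d (u(d, t) = (t - 2*d) - t = -2*d)
J(l, y) = -3/2 + l/y (J(l, y) = l/y - 3*½ = l/y - 3/2 = -3/2 + l/y)
(-g + J(3, u(5, -5)))² = (-1*(-6) + (-3/2 + 3/((-2*5))))² = (6 + (-3/2 + 3/(-10)))² = (6 + (-3/2 + 3*(-⅒)))² = (6 + (-3/2 - 3/10))² = (6 - 9/5)² = (21/5)² = 441/25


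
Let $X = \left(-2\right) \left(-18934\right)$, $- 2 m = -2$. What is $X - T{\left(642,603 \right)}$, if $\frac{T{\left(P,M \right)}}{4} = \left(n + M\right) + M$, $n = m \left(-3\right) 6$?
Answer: $33116$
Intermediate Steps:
$m = 1$ ($m = \left(- \frac{1}{2}\right) \left(-2\right) = 1$)
$n = -18$ ($n = 1 \left(-3\right) 6 = \left(-3\right) 6 = -18$)
$T{\left(P,M \right)} = -72 + 8 M$ ($T{\left(P,M \right)} = 4 \left(\left(-18 + M\right) + M\right) = 4 \left(-18 + 2 M\right) = -72 + 8 M$)
$X = 37868$
$X - T{\left(642,603 \right)} = 37868 - \left(-72 + 8 \cdot 603\right) = 37868 - \left(-72 + 4824\right) = 37868 - 4752 = 33116$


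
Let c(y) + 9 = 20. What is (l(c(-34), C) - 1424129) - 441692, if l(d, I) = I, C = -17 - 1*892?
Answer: -1866730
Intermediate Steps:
C = -909 (C = -17 - 892 = -909)
c(y) = 11 (c(y) = -9 + 20 = 11)
(l(c(-34), C) - 1424129) - 441692 = (-909 - 1424129) - 441692 = -1425038 - 441692 = -1866730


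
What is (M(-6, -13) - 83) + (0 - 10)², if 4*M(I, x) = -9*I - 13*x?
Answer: 291/4 ≈ 72.750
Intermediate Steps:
M(I, x) = -13*x/4 - 9*I/4 (M(I, x) = (-9*I - 13*x)/4 = (-13*x - 9*I)/4 = -13*x/4 - 9*I/4)
(M(-6, -13) - 83) + (0 - 10)² = ((-13/4*(-13) - 9/4*(-6)) - 83) + (0 - 10)² = ((169/4 + 27/2) - 83) + (-10)² = (223/4 - 83) + 100 = -109/4 + 100 = 291/4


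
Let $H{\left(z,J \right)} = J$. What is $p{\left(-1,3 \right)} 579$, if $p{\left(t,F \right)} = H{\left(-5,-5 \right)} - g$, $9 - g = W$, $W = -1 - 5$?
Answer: $-11580$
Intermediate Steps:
$W = -6$ ($W = -1 - 5 = -6$)
$g = 15$ ($g = 9 - -6 = 9 + 6 = 15$)
$p{\left(t,F \right)} = -20$ ($p{\left(t,F \right)} = -5 - 15 = -20$)
$p{\left(-1,3 \right)} 579 = \left(-20\right) 579 = -11580$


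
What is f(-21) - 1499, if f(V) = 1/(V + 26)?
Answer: -7494/5 ≈ -1498.8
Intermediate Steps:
f(V) = 1/(26 + V)
f(-21) - 1499 = 1/(26 - 21) - 1499 = 1/5 - 1499 = ⅕ - 1499 = -7494/5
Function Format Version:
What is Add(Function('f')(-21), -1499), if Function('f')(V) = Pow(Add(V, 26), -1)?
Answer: Rational(-7494, 5) ≈ -1498.8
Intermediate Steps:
Function('f')(V) = Pow(Add(26, V), -1)
Add(Function('f')(-21), -1499) = Add(Pow(Add(26, -21), -1), -1499) = Add(Pow(5, -1), -1499) = Add(Rational(1, 5), -1499) = Rational(-7494, 5)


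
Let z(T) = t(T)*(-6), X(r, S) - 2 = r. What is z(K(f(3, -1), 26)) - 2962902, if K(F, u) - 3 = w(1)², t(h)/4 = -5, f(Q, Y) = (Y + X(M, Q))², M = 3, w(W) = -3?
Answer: -2962782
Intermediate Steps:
X(r, S) = 2 + r
f(Q, Y) = (5 + Y)² (f(Q, Y) = (Y + (2 + 3))² = (Y + 5)² = (5 + Y)²)
t(h) = -20 (t(h) = 4*(-5) = -20)
K(F, u) = 12 (K(F, u) = 3 + (-3)² = 3 + 9 = 12)
z(T) = 120 (z(T) = -20*(-6) = 120)
z(K(f(3, -1), 26)) - 2962902 = 120 - 2962902 = -2962782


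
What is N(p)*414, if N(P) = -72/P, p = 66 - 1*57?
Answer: -3312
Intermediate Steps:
p = 9 (p = 66 - 57 = 9)
N(p)*414 = -72/9*414 = -72*⅑*414 = -8*414 = -3312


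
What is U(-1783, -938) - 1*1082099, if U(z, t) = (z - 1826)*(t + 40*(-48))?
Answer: 9232423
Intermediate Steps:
U(z, t) = (-1920 + t)*(-1826 + z) (U(z, t) = (-1826 + z)*(t - 1920) = (-1826 + z)*(-1920 + t) = (-1920 + t)*(-1826 + z))
U(-1783, -938) - 1*1082099 = (3505920 - 1920*(-1783) - 1826*(-938) - 938*(-1783)) - 1*1082099 = (3505920 + 3423360 + 1712788 + 1672454) - 1082099 = 10314522 - 1082099 = 9232423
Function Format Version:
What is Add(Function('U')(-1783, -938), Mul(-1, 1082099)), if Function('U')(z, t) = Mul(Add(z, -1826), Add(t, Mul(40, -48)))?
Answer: 9232423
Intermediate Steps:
Function('U')(z, t) = Mul(Add(-1920, t), Add(-1826, z)) (Function('U')(z, t) = Mul(Add(-1826, z), Add(t, -1920)) = Mul(Add(-1826, z), Add(-1920, t)) = Mul(Add(-1920, t), Add(-1826, z)))
Add(Function('U')(-1783, -938), Mul(-1, 1082099)) = Add(Add(3505920, Mul(-1920, -1783), Mul(-1826, -938), Mul(-938, -1783)), Mul(-1, 1082099)) = Add(Add(3505920, 3423360, 1712788, 1672454), -1082099) = Add(10314522, -1082099) = 9232423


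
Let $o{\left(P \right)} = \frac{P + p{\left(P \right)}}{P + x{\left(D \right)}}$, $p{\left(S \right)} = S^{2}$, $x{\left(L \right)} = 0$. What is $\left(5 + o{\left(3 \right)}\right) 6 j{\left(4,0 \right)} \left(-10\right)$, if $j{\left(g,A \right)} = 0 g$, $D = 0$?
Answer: $0$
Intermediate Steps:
$j{\left(g,A \right)} = 0$
$o{\left(P \right)} = \frac{P + P^{2}}{P}$ ($o{\left(P \right)} = \frac{P + P^{2}}{P + 0} = \frac{P + P^{2}}{P}$)
$\left(5 + o{\left(3 \right)}\right) 6 j{\left(4,0 \right)} \left(-10\right) = \left(5 + \left(1 + 3\right)\right) 6 \cdot 0 \left(-10\right) = \left(5 + 4\right) 6 \cdot 0 \left(-10\right) = 9 \cdot 6 \cdot 0 \left(-10\right) = 54 \cdot 0 \left(-10\right) = 0 \left(-10\right) = 0$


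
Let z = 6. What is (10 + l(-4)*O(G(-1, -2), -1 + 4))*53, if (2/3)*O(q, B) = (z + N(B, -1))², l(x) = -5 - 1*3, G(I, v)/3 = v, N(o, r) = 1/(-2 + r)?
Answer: -59678/3 ≈ -19893.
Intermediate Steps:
G(I, v) = 3*v
l(x) = -8 (l(x) = -5 - 3 = -8)
O(q, B) = 289/6 (O(q, B) = 3*(6 + 1/(-2 - 1))²/2 = 3*(6 + 1/(-3))²/2 = 3*(6 - ⅓)²/2 = 3*(17/3)²/2 = (3/2)*(289/9) = 289/6)
(10 + l(-4)*O(G(-1, -2), -1 + 4))*53 = (10 - 8*289/6)*53 = (10 - 1156/3)*53 = -1126/3*53 = -59678/3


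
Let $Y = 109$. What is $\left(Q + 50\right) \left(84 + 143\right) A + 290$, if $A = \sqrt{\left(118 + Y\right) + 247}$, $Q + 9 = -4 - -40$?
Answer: $290 + 17479 \sqrt{474} \approx 3.8084 \cdot 10^{5}$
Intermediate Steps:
$Q = 27$ ($Q = -9 - -36 = -9 + \left(-4 + 40\right) = -9 + 36 = 27$)
$A = \sqrt{474}$ ($A = \sqrt{\left(118 + 109\right) + 247} = \sqrt{227 + 247} = \sqrt{474} \approx 21.772$)
$\left(Q + 50\right) \left(84 + 143\right) A + 290 = \left(27 + 50\right) \left(84 + 143\right) \sqrt{474} + 290 = 77 \cdot 227 \sqrt{474} + 290 = 17479 \sqrt{474} + 290 = 290 + 17479 \sqrt{474}$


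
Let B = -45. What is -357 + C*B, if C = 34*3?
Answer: -4947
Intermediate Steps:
C = 102
-357 + C*B = -357 + 102*(-45) = -357 - 4590 = -4947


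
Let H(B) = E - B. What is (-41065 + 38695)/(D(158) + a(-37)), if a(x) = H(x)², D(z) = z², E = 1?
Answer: -1185/13204 ≈ -0.089746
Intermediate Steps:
H(B) = 1 - B
a(x) = (1 - x)²
(-41065 + 38695)/(D(158) + a(-37)) = (-41065 + 38695)/(158² + (-1 - 37)²) = -2370/(24964 + (-38)²) = -2370/(24964 + 1444) = -2370/26408 = -2370*1/26408 = -1185/13204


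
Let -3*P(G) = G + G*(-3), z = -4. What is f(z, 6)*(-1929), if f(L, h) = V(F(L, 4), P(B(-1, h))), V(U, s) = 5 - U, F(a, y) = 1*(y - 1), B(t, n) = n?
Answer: -3858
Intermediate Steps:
F(a, y) = -1 + y (F(a, y) = 1*(-1 + y) = -1 + y)
P(G) = 2*G/3 (P(G) = -(G + G*(-3))/3 = -(G - 3*G)/3 = -(-2)*G/3 = 2*G/3)
f(L, h) = 2 (f(L, h) = 5 - (-1 + 4) = 5 - 1*3 = 5 - 3 = 2)
f(z, 6)*(-1929) = 2*(-1929) = -3858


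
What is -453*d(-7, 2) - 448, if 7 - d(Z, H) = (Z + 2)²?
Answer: 7706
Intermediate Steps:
d(Z, H) = 7 - (2 + Z)² (d(Z, H) = 7 - (Z + 2)² = 7 - (2 + Z)²)
-453*d(-7, 2) - 448 = -453*(7 - (2 - 7)²) - 448 = -453*(7 - 1*(-5)²) - 448 = -453*(7 - 1*25) - 448 = -453*(7 - 25) - 448 = -453*(-18) - 448 = 8154 - 448 = 7706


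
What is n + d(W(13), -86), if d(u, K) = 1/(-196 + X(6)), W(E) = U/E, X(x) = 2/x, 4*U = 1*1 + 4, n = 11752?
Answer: 6898421/587 ≈ 11752.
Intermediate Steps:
U = 5/4 (U = (1*1 + 4)/4 = (1 + 4)/4 = (¼)*5 = 5/4 ≈ 1.2500)
W(E) = 5/(4*E)
d(u, K) = -3/587 (d(u, K) = 1/(-196 + 2/6) = 1/(-196 + 2*(⅙)) = 1/(-196 + ⅓) = 1/(-587/3) = -3/587)
n + d(W(13), -86) = 11752 - 3/587 = 6898421/587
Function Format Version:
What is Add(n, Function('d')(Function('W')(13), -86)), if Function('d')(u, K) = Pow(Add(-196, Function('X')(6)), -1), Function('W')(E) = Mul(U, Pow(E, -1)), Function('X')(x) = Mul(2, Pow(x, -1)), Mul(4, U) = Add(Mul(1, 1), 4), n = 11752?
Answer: Rational(6898421, 587) ≈ 11752.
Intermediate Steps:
U = Rational(5, 4) (U = Mul(Rational(1, 4), Add(Mul(1, 1), 4)) = Mul(Rational(1, 4), Add(1, 4)) = Mul(Rational(1, 4), 5) = Rational(5, 4) ≈ 1.2500)
Function('W')(E) = Mul(Rational(5, 4), Pow(E, -1))
Function('d')(u, K) = Rational(-3, 587) (Function('d')(u, K) = Pow(Add(-196, Mul(2, Pow(6, -1))), -1) = Pow(Add(-196, Mul(2, Rational(1, 6))), -1) = Pow(Add(-196, Rational(1, 3)), -1) = Pow(Rational(-587, 3), -1) = Rational(-3, 587))
Add(n, Function('d')(Function('W')(13), -86)) = Add(11752, Rational(-3, 587)) = Rational(6898421, 587)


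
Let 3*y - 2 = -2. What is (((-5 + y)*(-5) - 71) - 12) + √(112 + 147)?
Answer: -58 + √259 ≈ -41.906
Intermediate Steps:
y = 0 (y = ⅔ + (⅓)*(-2) = ⅔ - ⅔ = 0)
(((-5 + y)*(-5) - 71) - 12) + √(112 + 147) = (((-5 + 0)*(-5) - 71) - 12) + √(112 + 147) = ((-5*(-5) - 71) - 12) + √259 = ((25 - 71) - 12) + √259 = (-46 - 12) + √259 = -58 + √259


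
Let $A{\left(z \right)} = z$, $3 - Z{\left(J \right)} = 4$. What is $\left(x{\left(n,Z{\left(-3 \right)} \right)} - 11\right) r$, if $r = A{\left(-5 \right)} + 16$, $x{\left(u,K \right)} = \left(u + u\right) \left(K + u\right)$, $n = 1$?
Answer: $-121$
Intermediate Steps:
$Z{\left(J \right)} = -1$ ($Z{\left(J \right)} = 3 - 4 = -1$)
$x{\left(u,K \right)} = 2 u \left(K + u\right)$
$r = 11$ ($r = -5 + 16 = 11$)
$\left(x{\left(n,Z{\left(-3 \right)} \right)} - 11\right) r = \left(2 \cdot 1 \left(-1 + 1\right) - 11\right) 11 = \left(2 \cdot 1 \cdot 0 - 11\right) 11 = \left(0 - 11\right) 11 = \left(-11\right) 11 = -121$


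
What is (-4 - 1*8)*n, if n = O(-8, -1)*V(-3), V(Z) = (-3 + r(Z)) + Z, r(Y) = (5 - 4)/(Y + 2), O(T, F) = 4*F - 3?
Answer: -588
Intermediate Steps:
O(T, F) = -3 + 4*F
r(Y) = 1/(2 + Y)
V(Z) = -3 + Z + 1/(2 + Z) (V(Z) = (-3 + 1/(2 + Z)) + Z = -3 + Z + 1/(2 + Z))
n = 49 (n = (-3 + 4*(-1))*((-5 + (-3)² - 1*(-3))/(2 - 3)) = (-3 - 4)*((-5 + 9 + 3)/(-1)) = -(-7)*7 = -7*(-7) = 49)
(-4 - 1*8)*n = (-4 - 1*8)*49 = (-4 - 8)*49 = -12*49 = -588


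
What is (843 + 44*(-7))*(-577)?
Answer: -308695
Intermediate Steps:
(843 + 44*(-7))*(-577) = (843 - 308)*(-577) = 535*(-577) = -308695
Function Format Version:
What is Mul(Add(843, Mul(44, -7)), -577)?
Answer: -308695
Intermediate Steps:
Mul(Add(843, Mul(44, -7)), -577) = Mul(Add(843, -308), -577) = Mul(535, -577) = -308695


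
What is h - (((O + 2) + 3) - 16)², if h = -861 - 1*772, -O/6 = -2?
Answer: -1634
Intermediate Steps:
O = 12 (O = -6*(-2) = 12)
h = -1633 (h = -861 - 772 = -1633)
h - (((O + 2) + 3) - 16)² = -1633 - (((12 + 2) + 3) - 16)² = -1633 - ((14 + 3) - 16)² = -1633 - (17 - 16)² = -1633 - 1*1² = -1633 - 1*1 = -1633 - 1 = -1634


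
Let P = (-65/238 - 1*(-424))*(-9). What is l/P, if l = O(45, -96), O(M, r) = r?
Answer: 7616/302541 ≈ 0.025173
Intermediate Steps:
l = -96
P = -907623/238 (P = (-65*1/238 + 424)*(-9) = (-65/238 + 424)*(-9) = (100847/238)*(-9) = -907623/238 ≈ -3813.5)
l/P = -96/(-907623/238) = -96*(-238/907623) = 7616/302541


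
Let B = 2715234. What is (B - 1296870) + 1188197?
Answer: 2606561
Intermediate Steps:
(B - 1296870) + 1188197 = (2715234 - 1296870) + 1188197 = 1418364 + 1188197 = 2606561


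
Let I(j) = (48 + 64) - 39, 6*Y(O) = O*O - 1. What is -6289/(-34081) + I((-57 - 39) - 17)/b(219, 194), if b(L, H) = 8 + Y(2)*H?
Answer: 3148258/3578505 ≈ 0.87977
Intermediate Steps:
Y(O) = -⅙ + O²/6 (Y(O) = (O*O - 1)/6 = (O² - 1)/6 = (-1 + O²)/6 = -⅙ + O²/6)
I(j) = 73 (I(j) = 112 - 39 = 73)
b(L, H) = 8 + H/2 (b(L, H) = 8 + (-⅙ + (⅙)*2²)*H = 8 + (-⅙ + (⅙)*4)*H = 8 + (-⅙ + ⅔)*H = 8 + H/2)
-6289/(-34081) + I((-57 - 39) - 17)/b(219, 194) = -6289/(-34081) + 73/(8 + (½)*194) = -6289*(-1/34081) + 73/(8 + 97) = 6289/34081 + 73/105 = 3148258/3578505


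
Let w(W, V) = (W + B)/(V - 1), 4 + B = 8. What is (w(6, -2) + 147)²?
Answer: 185761/9 ≈ 20640.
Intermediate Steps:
B = 4 (B = -4 + 8 = 4)
w(W, V) = (4 + W)/(-1 + V) (w(W, V) = (W + 4)/(V - 1) = (4 + W)/(-1 + V))
(w(6, -2) + 147)² = ((4 + 6)/(-1 - 2) + 147)² = (10/(-3) + 147)² = (-⅓*10 + 147)² = (-10/3 + 147)² = (431/3)² = 185761/9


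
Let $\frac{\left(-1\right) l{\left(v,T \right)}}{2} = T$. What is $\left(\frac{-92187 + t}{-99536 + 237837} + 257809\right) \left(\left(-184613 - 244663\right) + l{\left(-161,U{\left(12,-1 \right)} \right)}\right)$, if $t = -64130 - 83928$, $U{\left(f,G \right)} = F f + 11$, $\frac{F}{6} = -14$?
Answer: $- \frac{15234740677366448}{138301} \approx -1.1016 \cdot 10^{11}$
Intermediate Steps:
$F = -84$ ($F = 6 \left(-14\right) = -84$)
$U{\left(f,G \right)} = 11 - 84 f$ ($U{\left(f,G \right)} = - 84 f + 11 = 11 - 84 f$)
$l{\left(v,T \right)} = - 2 T$
$t = -148058$
$\left(\frac{-92187 + t}{-99536 + 237837} + 257809\right) \left(\left(-184613 - 244663\right) + l{\left(-161,U{\left(12,-1 \right)} \right)}\right) = \left(\frac{-92187 - 148058}{-99536 + 237837} + 257809\right) \left(\left(-184613 - 244663\right) - 2 \left(11 - 1008\right)\right) = \left(- \frac{240245}{138301} + 257809\right) \left(\left(-184613 - 244663\right) - 2 \left(11 - 1008\right)\right) = \left(\left(-240245\right) \frac{1}{138301} + 257809\right) \left(-429276 - -1994\right) = \left(- \frac{240245}{138301} + 257809\right) \left(-429276 + 1994\right) = \frac{35655002264}{138301} \left(-427282\right) = - \frac{15234740677366448}{138301}$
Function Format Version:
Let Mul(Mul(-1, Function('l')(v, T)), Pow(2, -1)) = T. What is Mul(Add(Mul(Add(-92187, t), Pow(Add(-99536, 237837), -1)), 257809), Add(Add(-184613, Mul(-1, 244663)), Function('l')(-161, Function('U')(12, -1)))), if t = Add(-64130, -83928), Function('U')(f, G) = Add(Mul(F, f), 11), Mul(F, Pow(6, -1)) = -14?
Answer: Rational(-15234740677366448, 138301) ≈ -1.1016e+11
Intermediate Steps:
F = -84 (F = Mul(6, -14) = -84)
Function('U')(f, G) = Add(11, Mul(-84, f)) (Function('U')(f, G) = Add(Mul(-84, f), 11) = Add(11, Mul(-84, f)))
Function('l')(v, T) = Mul(-2, T)
t = -148058
Mul(Add(Mul(Add(-92187, t), Pow(Add(-99536, 237837), -1)), 257809), Add(Add(-184613, Mul(-1, 244663)), Function('l')(-161, Function('U')(12, -1)))) = Mul(Add(Mul(Add(-92187, -148058), Pow(Add(-99536, 237837), -1)), 257809), Add(Add(-184613, Mul(-1, 244663)), Mul(-2, Add(11, Mul(-84, 12))))) = Mul(Add(Mul(-240245, Pow(138301, -1)), 257809), Add(Add(-184613, -244663), Mul(-2, Add(11, -1008)))) = Mul(Add(Mul(-240245, Rational(1, 138301)), 257809), Add(-429276, Mul(-2, -997))) = Mul(Add(Rational(-240245, 138301), 257809), Add(-429276, 1994)) = Mul(Rational(35655002264, 138301), -427282) = Rational(-15234740677366448, 138301)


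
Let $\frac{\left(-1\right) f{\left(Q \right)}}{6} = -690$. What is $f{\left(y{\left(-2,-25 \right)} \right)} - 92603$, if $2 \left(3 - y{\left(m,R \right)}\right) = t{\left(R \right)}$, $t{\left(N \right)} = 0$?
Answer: $-88463$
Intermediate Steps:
$y{\left(m,R \right)} = 3$ ($y{\left(m,R \right)} = 3 - 0 = 3 + 0 = 3$)
$f{\left(Q \right)} = 4140$ ($f{\left(Q \right)} = \left(-6\right) \left(-690\right) = 4140$)
$f{\left(y{\left(-2,-25 \right)} \right)} - 92603 = 4140 - 92603 = -88463$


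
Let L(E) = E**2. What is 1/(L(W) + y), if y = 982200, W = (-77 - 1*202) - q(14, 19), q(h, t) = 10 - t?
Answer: 1/1055100 ≈ 9.4778e-7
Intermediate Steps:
W = -270 (W = (-77 - 1*202) - (10 - 1*19) = (-77 - 202) - (10 - 19) = -279 - 1*(-9) = -279 + 9 = -270)
1/(L(W) + y) = 1/((-270)**2 + 982200) = 1/(72900 + 982200) = 1/1055100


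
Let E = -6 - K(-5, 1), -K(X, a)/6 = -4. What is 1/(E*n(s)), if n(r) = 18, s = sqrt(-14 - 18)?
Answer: -1/540 ≈ -0.0018519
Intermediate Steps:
K(X, a) = 24 (K(X, a) = -6*(-4) = 24)
s = 4*I*sqrt(2) (s = sqrt(-32) = 4*I*sqrt(2) ≈ 5.6569*I)
E = -30 (E = -6 - 1*24 = -6 - 24 = -30)
1/(E*n(s)) = 1/(-30*18) = 1/(-540) = -1/540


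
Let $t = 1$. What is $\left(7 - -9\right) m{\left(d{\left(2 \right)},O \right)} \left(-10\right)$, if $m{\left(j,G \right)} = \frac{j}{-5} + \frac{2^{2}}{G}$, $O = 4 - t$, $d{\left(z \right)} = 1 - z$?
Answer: $- \frac{736}{3} \approx -245.33$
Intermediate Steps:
$O = 3$ ($O = 4 - 1 = 3$)
$m{\left(j,G \right)} = \frac{4}{G} - \frac{j}{5}$ ($m{\left(j,G \right)} = j \left(- \frac{1}{5}\right) + \frac{4}{G} = - \frac{j}{5} + \frac{4}{G} = \frac{4}{G} - \frac{j}{5}$)
$\left(7 - -9\right) m{\left(d{\left(2 \right)},O \right)} \left(-10\right) = \left(7 - -9\right) \left(\frac{4}{3} - \frac{1 - 2}{5}\right) \left(-10\right) = \left(7 + 9\right) \left(4 \cdot \frac{1}{3} - \frac{1 - 2}{5}\right) \left(-10\right) = 16 \left(\frac{4}{3} - - \frac{1}{5}\right) \left(-10\right) = 16 \left(\frac{4}{3} + \frac{1}{5}\right) \left(-10\right) = 16 \cdot \frac{23}{15} \left(-10\right) = \frac{368}{15} \left(-10\right) = - \frac{736}{3}$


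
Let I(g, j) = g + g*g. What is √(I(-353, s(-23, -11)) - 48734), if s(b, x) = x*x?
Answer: √75522 ≈ 274.81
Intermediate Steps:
s(b, x) = x²
I(g, j) = g + g²
√(I(-353, s(-23, -11)) - 48734) = √(-353*(1 - 353) - 48734) = √(-353*(-352) - 48734) = √(124256 - 48734) = √75522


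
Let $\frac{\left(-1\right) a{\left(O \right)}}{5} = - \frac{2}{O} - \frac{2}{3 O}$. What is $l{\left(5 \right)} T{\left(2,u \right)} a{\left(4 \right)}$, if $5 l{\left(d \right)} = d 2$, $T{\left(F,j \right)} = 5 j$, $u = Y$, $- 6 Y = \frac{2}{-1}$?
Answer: $\frac{100}{9} \approx 11.111$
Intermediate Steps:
$Y = \frac{1}{3}$ ($Y = - \frac{2 \frac{1}{-1}}{6} = - \frac{2 \left(-1\right)}{6} = \left(- \frac{1}{6}\right) \left(-2\right) = \frac{1}{3} \approx 0.33333$)
$u = \frac{1}{3} \approx 0.33333$
$l{\left(d \right)} = \frac{2 d}{5}$ ($l{\left(d \right)} = \frac{d 2}{5} = \frac{2 d}{5}$)
$a{\left(O \right)} = \frac{40}{3 O}$ ($a{\left(O \right)} = - 5 \left(- \frac{2}{O} - \frac{2}{3 O}\right) = - 5 \left(- \frac{8}{3 O}\right) = \frac{40}{3 O}$)
$l{\left(5 \right)} T{\left(2,u \right)} a{\left(4 \right)} = \frac{2}{5} \cdot 5 \cdot 5 \cdot \frac{1}{3} \frac{40}{3 \cdot 4} = 2 \cdot \frac{5}{3} \cdot \frac{40}{3} \cdot \frac{1}{4} = \frac{10}{3} \cdot \frac{10}{3} = \frac{100}{9}$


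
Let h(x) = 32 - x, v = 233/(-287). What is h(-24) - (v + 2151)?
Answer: -601032/287 ≈ -2094.2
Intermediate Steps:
v = -233/287 (v = 233*(-1/287) = -233/287 ≈ -0.81185)
h(-24) - (v + 2151) = (32 - 1*(-24)) - (-233/287 + 2151) = (32 + 24) - 1*617104/287 = 56 - 617104/287 = -601032/287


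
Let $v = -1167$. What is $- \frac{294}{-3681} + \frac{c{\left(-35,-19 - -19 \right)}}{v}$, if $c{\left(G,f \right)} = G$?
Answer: $\frac{17479}{159101} \approx 0.10986$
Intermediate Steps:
$- \frac{294}{-3681} + \frac{c{\left(-35,-19 - -19 \right)}}{v} = - \frac{294}{-3681} - \frac{35}{-1167} = \left(-294\right) \left(- \frac{1}{3681}\right) - - \frac{35}{1167} = \frac{98}{1227} + \frac{35}{1167} = \frac{17479}{159101}$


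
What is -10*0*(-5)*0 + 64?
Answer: 64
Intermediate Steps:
-10*0*(-5)*0 + 64 = -0*0 + 64 = -10*0 + 64 = 0 + 64 = 64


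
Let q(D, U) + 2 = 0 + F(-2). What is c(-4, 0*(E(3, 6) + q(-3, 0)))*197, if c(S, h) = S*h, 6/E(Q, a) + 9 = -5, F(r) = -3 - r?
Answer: 0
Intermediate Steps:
E(Q, a) = -3/7 (E(Q, a) = 6/(-9 - 5) = 6/(-14) = 6*(-1/14) = -3/7)
q(D, U) = -3 (q(D, U) = -2 + (0 + (-3 - 1*(-2))) = -2 + (0 + (-3 + 2)) = -2 + (0 - 1) = -2 - 1 = -3)
c(-4, 0*(E(3, 6) + q(-3, 0)))*197 = -0*(-3/7 - 3)*197 = -0*(-24)/7*197 = -4*0*197 = 0*197 = 0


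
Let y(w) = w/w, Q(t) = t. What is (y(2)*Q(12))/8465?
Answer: 12/8465 ≈ 0.0014176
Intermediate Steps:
y(w) = 1
(y(2)*Q(12))/8465 = (1*12)/8465 = 12*(1/8465) = 12/8465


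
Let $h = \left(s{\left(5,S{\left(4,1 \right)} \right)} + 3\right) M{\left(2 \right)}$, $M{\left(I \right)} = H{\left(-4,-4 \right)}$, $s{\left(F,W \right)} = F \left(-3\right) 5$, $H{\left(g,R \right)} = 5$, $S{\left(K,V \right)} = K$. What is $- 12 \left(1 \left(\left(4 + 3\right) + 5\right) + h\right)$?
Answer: $4176$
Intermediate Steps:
$s{\left(F,W \right)} = - 15 F$ ($s{\left(F,W \right)} = - 3 F 5 = - 15 F$)
$M{\left(I \right)} = 5$
$h = -360$ ($h = \left(\left(-15\right) 5 + 3\right) 5 = \left(-75 + 3\right) 5 = \left(-72\right) 5 = -360$)
$- 12 \left(1 \left(\left(4 + 3\right) + 5\right) + h\right) = - 12 \left(1 \left(\left(4 + 3\right) + 5\right) - 360\right) = - 12 \left(1 \left(7 + 5\right) - 360\right) = - 12 \left(1 \cdot 12 - 360\right) = - 12 \left(12 - 360\right) = \left(-12\right) \left(-348\right) = 4176$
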